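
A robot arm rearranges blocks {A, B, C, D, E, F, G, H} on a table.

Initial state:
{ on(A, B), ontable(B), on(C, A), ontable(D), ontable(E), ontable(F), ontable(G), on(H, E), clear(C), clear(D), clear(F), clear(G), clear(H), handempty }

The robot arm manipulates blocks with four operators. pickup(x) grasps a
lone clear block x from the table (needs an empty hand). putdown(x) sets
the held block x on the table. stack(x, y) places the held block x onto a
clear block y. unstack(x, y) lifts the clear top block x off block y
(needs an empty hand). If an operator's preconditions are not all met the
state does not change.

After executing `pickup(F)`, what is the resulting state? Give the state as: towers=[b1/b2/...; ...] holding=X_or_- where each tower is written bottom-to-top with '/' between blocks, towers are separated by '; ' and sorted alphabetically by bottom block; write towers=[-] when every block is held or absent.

before: towers=[B/A/C; D; E/H; F; G] holding=-
pre[pickup(F)]: clear(F) yes, ontable(F) yes, handempty yes
all met → apply pickup(F)
after:  towers=[B/A/C; D; E/H; G] holding=F

towers=[B/A/C; D; E/H; G] holding=F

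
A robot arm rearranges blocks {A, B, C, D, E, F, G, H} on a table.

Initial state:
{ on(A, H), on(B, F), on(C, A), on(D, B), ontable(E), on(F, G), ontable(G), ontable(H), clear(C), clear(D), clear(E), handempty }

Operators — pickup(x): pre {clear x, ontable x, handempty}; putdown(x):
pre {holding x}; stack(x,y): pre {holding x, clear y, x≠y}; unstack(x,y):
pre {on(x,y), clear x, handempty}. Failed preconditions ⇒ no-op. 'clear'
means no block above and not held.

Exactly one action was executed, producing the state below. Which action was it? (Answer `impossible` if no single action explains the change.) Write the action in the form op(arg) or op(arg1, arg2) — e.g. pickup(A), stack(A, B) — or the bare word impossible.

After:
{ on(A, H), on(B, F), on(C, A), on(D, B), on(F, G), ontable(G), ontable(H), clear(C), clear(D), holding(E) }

target: towers=[G/F/B/D; H/A/C] holding=E
         pickup(E) → towers=[G/F/B/D; H/A/C] holding=E  ← match
     unstack(D, B) → towers=[E; G/F/B; H/A/C] holding=D
     unstack(C, A) → towers=[E; G/F/B/D; H/A] holding=C

pickup(E)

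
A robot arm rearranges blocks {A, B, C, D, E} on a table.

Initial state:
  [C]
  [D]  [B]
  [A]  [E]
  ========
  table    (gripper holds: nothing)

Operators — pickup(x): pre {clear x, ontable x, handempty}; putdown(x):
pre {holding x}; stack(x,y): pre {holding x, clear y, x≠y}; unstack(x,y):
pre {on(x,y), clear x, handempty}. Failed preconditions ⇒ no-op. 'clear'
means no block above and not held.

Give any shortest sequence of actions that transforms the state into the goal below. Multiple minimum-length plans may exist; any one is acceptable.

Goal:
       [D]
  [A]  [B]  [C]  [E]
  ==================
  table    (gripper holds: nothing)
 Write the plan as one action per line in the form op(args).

unstack(B, E)
putdown(B)
unstack(C, D)
putdown(C)
unstack(D, A)
stack(D, B)

step 1 (unstack(B, E)): towers=[A/D/C; E] holding=B
step 2 (putdown(B)): towers=[A/D/C; B; E] holding=-
step 3 (unstack(C, D)): towers=[A/D; B; E] holding=C
step 4 (putdown(C)): towers=[A/D; B; C; E] holding=-
step 5 (unstack(D, A)): towers=[A; B; C; E] holding=D
step 6 (stack(D, B)): towers=[A; B/D; C; E] holding=-
goal check: towers=[A; B/D; C; E] holding=- — reached (length 6, optimal by BFS)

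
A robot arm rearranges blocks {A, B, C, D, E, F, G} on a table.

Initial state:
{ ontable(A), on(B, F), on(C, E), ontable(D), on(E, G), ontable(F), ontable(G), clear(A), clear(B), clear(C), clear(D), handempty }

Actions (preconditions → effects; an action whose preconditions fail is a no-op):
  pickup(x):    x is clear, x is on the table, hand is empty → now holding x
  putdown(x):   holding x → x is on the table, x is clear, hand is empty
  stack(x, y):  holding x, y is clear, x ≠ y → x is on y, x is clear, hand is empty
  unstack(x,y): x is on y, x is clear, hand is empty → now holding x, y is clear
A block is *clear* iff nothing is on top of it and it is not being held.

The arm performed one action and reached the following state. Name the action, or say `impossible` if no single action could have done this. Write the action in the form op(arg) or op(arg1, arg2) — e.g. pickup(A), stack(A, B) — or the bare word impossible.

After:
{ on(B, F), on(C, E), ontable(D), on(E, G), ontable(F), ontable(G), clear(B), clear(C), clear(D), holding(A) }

pickup(A)

target: towers=[D; F/B; G/E/C] holding=A
     unstack(B, F) → towers=[A; D; F; G/E/C] holding=B
         pickup(D) → towers=[A; F/B; G/E/C] holding=D
         pickup(A) → towers=[D; F/B; G/E/C] holding=A  ← match
     unstack(C, E) → towers=[A; D; F/B; G/E] holding=C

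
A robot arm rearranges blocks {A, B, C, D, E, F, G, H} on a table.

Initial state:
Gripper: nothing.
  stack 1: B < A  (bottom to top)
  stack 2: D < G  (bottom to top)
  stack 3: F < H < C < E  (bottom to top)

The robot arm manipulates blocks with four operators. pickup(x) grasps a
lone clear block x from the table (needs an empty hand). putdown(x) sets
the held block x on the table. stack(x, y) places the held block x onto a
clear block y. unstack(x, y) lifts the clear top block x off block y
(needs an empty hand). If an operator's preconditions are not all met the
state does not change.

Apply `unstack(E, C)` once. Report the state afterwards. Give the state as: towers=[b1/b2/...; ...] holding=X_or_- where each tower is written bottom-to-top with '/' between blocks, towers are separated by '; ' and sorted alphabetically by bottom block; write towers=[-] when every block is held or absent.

towers=[B/A; D/G; F/H/C] holding=E

before: towers=[B/A; D/G; F/H/C/E] holding=-
pre[unstack(E, C)]: on(E,C) yes, clear(E) yes, handempty yes
all met → apply unstack(E, C)
after:  towers=[B/A; D/G; F/H/C] holding=E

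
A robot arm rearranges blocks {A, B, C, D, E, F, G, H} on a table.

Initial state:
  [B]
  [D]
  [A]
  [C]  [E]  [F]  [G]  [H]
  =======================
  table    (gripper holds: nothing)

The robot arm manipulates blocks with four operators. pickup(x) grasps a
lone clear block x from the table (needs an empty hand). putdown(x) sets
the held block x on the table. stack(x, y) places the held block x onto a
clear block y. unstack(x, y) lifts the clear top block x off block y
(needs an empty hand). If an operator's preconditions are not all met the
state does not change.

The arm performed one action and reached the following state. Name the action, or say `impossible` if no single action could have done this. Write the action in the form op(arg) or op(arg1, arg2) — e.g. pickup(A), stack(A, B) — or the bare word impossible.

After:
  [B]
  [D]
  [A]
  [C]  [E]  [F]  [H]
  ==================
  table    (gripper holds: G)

target: towers=[C/A/D/B; E; F; H] holding=G
         pickup(G) → towers=[C/A/D/B; E; F; H] holding=G  ← match
         pickup(E) → towers=[C/A/D/B; F; G; H] holding=E
         pickup(H) → towers=[C/A/D/B; E; F; G] holding=H
     unstack(B, D) → towers=[C/A/D; E; F; G; H] holding=B
         pickup(F) → towers=[C/A/D/B; E; G; H] holding=F

pickup(G)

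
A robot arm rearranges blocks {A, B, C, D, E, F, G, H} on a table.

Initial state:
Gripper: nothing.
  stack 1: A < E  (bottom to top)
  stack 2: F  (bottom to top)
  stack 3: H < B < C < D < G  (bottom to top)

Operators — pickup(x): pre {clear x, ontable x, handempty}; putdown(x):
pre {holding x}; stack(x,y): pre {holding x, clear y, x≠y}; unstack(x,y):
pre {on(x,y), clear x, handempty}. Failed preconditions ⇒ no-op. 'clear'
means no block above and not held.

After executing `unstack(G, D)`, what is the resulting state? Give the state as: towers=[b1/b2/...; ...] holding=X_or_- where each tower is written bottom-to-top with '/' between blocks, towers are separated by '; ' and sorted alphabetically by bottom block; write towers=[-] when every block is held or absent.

towers=[A/E; F; H/B/C/D] holding=G

before: towers=[A/E; F; H/B/C/D/G] holding=-
pre[unstack(G, D)]: on(G,D) yes, clear(G) yes, handempty yes
all met → apply unstack(G, D)
after:  towers=[A/E; F; H/B/C/D] holding=G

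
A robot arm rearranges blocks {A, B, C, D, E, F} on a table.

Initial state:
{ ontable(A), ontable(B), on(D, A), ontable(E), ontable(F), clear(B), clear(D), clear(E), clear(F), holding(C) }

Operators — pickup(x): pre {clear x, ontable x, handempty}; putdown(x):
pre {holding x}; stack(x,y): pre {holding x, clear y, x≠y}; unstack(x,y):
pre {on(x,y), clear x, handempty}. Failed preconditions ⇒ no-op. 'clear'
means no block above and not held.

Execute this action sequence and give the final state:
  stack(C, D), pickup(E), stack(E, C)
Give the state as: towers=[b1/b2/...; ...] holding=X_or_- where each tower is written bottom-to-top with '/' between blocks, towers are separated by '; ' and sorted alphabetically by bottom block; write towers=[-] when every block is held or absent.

towers=[A/D/C/E; B; F] holding=-

step 1 (stack(C, D)): towers=[A/D/C; B; E; F] holding=-
step 2 (pickup(E)): towers=[A/D/C; B; F] holding=E
step 3 (stack(E, C)): towers=[A/D/C/E; B; F] holding=-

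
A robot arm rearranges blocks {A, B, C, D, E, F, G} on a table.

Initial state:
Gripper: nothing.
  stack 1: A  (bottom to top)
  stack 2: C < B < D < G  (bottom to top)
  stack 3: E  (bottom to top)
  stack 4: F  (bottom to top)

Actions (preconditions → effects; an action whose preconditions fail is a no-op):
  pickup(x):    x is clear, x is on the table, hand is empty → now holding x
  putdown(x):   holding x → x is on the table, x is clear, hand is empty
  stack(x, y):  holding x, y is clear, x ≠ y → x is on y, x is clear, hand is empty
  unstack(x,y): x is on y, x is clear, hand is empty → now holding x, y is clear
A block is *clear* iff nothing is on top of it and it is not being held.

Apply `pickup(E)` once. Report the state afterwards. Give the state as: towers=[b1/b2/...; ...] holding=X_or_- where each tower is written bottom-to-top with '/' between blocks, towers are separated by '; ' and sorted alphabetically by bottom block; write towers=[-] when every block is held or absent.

towers=[A; C/B/D/G; F] holding=E

before: towers=[A; C/B/D/G; E; F] holding=-
pre[pickup(E)]: clear(E) ✓, ontable(E) ✓, handempty ✓
all met → apply pickup(E)
after:  towers=[A; C/B/D/G; F] holding=E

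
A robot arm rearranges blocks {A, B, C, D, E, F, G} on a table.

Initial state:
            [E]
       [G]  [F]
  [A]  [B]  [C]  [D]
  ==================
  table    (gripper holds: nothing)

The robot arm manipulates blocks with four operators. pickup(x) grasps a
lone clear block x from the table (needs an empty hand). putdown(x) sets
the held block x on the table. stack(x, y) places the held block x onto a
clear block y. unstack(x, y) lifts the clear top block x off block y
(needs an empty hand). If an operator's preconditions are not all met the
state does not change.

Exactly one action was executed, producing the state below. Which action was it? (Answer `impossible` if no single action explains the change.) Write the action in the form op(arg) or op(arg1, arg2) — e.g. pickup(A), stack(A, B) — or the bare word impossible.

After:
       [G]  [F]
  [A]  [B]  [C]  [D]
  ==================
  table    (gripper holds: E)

target: towers=[A; B/G; C/F; D] holding=E
     unstack(G, B) → towers=[A; B; C/F/E; D] holding=G
         pickup(D) → towers=[A; B/G; C/F/E] holding=D
         pickup(A) → towers=[B/G; C/F/E; D] holding=A
     unstack(E, F) → towers=[A; B/G; C/F; D] holding=E  ← match

unstack(E, F)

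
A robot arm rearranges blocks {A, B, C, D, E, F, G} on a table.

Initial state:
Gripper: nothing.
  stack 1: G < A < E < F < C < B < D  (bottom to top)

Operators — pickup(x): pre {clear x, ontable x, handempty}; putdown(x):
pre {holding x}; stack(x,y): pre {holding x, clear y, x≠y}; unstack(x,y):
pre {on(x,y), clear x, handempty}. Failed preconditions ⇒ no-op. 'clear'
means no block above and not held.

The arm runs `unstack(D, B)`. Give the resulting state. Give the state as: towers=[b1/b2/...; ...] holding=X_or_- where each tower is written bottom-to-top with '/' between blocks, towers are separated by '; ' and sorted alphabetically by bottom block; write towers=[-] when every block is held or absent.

towers=[G/A/E/F/C/B] holding=D

before: towers=[G/A/E/F/C/B/D] holding=-
pre[unstack(D, B)]: on(D,B) ok, clear(D) ok, handempty ok
all met → apply unstack(D, B)
after:  towers=[G/A/E/F/C/B] holding=D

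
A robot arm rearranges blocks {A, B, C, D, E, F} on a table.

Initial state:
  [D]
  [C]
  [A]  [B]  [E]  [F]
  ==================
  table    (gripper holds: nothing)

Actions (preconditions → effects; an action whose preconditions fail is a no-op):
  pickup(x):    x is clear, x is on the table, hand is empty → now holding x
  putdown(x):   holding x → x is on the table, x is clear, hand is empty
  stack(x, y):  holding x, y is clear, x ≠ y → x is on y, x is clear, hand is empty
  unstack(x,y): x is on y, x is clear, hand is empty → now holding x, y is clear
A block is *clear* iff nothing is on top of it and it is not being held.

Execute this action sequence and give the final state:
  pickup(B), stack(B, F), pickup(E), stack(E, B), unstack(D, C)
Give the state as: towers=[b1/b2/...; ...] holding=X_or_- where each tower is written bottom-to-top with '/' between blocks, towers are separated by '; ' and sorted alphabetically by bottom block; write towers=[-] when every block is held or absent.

step 1 (pickup(B)): towers=[A/C/D; E; F] holding=B
step 2 (stack(B, F)): towers=[A/C/D; E; F/B] holding=-
step 3 (pickup(E)): towers=[A/C/D; F/B] holding=E
step 4 (stack(E, B)): towers=[A/C/D; F/B/E] holding=-
step 5 (unstack(D, C)): towers=[A/C; F/B/E] holding=D

towers=[A/C; F/B/E] holding=D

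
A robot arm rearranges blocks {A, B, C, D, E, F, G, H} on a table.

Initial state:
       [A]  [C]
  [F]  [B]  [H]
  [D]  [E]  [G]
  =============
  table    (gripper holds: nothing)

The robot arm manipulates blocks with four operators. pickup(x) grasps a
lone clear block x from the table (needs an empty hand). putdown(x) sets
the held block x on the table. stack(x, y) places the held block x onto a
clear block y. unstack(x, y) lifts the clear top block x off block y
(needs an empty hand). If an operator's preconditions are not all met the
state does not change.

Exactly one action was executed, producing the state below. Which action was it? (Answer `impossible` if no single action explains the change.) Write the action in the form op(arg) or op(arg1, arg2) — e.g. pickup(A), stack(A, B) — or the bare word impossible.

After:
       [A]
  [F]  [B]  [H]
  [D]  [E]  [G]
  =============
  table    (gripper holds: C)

unstack(C, H)

target: towers=[D/F; E/B/A; G/H] holding=C
     unstack(A, B) → towers=[D/F; E/B; G/H/C] holding=A
     unstack(F, D) → towers=[D; E/B/A; G/H/C] holding=F
     unstack(C, H) → towers=[D/F; E/B/A; G/H] holding=C  ← match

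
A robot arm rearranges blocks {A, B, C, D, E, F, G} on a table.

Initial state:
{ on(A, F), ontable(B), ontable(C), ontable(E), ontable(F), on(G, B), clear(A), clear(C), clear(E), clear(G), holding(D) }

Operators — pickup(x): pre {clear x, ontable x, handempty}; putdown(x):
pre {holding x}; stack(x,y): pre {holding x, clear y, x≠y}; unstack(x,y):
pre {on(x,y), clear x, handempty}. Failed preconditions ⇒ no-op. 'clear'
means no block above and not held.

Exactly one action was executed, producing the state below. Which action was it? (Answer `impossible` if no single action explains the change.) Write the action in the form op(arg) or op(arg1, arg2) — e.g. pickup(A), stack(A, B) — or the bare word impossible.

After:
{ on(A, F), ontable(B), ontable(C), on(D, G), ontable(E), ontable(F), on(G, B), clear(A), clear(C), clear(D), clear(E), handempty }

stack(D, G)

target: towers=[B/G/D; C; E; F/A] holding=-
        putdown(D) → towers=[B/G; C; D; E; F/A] holding=-
       stack(D, G) → towers=[B/G/D; C; E; F/A] holding=-  ← match
       stack(D, A) → towers=[B/G; C; E; F/A/D] holding=-
       stack(D, E) → towers=[B/G; C; E/D; F/A] holding=-
       stack(D, C) → towers=[B/G; C/D; E; F/A] holding=-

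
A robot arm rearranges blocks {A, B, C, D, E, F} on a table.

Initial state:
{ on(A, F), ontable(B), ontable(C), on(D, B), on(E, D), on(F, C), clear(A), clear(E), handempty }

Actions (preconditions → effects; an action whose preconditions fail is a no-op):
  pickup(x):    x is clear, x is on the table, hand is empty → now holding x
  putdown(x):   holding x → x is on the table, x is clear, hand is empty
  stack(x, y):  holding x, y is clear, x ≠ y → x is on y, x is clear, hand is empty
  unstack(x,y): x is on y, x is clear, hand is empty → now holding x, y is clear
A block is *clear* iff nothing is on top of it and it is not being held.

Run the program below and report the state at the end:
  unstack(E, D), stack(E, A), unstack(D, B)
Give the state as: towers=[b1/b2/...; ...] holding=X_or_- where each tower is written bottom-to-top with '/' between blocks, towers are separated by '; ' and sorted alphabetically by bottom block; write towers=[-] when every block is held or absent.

towers=[B; C/F/A/E] holding=D

step 1 (unstack(E, D)): towers=[B/D; C/F/A] holding=E
step 2 (stack(E, A)): towers=[B/D; C/F/A/E] holding=-
step 3 (unstack(D, B)): towers=[B; C/F/A/E] holding=D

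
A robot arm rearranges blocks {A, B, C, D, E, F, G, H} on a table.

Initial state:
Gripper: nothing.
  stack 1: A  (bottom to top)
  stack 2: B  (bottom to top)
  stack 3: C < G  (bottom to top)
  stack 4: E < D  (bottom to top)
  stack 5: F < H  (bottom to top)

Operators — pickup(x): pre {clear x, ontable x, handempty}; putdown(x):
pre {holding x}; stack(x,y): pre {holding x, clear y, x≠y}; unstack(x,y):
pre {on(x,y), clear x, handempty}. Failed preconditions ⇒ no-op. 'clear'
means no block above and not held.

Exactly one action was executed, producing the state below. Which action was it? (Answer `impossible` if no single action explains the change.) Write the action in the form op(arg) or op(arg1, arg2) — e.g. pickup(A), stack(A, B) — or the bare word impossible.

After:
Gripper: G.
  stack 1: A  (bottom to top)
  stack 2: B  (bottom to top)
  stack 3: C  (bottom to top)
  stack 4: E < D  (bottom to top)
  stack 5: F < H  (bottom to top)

target: towers=[A; B; C; E/D; F/H] holding=G
     unstack(G, C) → towers=[A; B; C; E/D; F/H] holding=G  ← match
         pickup(A) → towers=[B; C/G; E/D; F/H] holding=A
     unstack(H, F) → towers=[A; B; C/G; E/D; F] holding=H
         pickup(B) → towers=[A; C/G; E/D; F/H] holding=B
     unstack(D, E) → towers=[A; B; C/G; E; F/H] holding=D

unstack(G, C)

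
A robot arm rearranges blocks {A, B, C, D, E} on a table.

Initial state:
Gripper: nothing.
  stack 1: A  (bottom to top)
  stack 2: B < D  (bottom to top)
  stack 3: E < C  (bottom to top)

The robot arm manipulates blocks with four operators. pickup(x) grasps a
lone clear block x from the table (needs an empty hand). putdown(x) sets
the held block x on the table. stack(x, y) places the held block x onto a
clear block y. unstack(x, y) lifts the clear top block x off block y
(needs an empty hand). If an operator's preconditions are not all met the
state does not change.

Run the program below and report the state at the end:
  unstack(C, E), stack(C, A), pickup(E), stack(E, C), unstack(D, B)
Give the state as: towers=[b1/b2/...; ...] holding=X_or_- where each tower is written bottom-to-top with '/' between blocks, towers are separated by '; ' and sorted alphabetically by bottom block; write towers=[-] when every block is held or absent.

step 1 (unstack(C, E)): towers=[A; B/D; E] holding=C
step 2 (stack(C, A)): towers=[A/C; B/D; E] holding=-
step 3 (pickup(E)): towers=[A/C; B/D] holding=E
step 4 (stack(E, C)): towers=[A/C/E; B/D] holding=-
step 5 (unstack(D, B)): towers=[A/C/E; B] holding=D

towers=[A/C/E; B] holding=D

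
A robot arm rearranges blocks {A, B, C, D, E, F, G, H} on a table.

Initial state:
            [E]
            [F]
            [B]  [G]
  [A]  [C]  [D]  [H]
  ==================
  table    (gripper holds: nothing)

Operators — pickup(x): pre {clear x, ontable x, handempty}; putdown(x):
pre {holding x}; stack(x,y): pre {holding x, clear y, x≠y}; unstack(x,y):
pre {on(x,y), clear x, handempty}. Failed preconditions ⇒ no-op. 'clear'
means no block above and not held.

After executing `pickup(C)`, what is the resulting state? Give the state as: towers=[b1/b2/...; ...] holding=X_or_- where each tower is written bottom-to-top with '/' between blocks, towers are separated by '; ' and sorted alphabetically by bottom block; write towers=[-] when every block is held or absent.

towers=[A; D/B/F/E; H/G] holding=C

before: towers=[A; C; D/B/F/E; H/G] holding=-
pre[pickup(C)]: clear(C) yes, ontable(C) yes, handempty yes
all met → apply pickup(C)
after:  towers=[A; D/B/F/E; H/G] holding=C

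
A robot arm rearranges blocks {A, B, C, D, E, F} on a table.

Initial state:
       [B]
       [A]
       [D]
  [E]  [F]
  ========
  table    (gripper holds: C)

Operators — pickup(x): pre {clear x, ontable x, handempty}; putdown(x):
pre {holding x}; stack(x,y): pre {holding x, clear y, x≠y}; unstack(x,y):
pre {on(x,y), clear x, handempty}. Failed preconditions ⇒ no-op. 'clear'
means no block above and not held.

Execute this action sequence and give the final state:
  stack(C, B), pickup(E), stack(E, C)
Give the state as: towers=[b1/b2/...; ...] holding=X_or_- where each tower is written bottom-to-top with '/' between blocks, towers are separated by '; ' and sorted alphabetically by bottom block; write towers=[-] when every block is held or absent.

step 1 (stack(C, B)): towers=[E; F/D/A/B/C] holding=-
step 2 (pickup(E)): towers=[F/D/A/B/C] holding=E
step 3 (stack(E, C)): towers=[F/D/A/B/C/E] holding=-

towers=[F/D/A/B/C/E] holding=-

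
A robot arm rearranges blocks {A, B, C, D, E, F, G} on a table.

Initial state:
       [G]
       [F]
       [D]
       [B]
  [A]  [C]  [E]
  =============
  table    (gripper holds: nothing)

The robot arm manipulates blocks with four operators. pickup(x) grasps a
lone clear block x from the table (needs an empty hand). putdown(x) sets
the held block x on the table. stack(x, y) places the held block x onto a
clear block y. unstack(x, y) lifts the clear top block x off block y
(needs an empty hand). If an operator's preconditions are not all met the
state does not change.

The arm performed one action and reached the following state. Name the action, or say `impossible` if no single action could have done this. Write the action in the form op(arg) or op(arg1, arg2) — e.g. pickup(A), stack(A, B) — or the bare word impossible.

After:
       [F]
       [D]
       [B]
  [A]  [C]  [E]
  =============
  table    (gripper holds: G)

target: towers=[A; C/B/D/F; E] holding=G
     unstack(G, F) → towers=[A; C/B/D/F; E] holding=G  ← match
         pickup(A) → towers=[C/B/D/F/G; E] holding=A
         pickup(E) → towers=[A; C/B/D/F/G] holding=E

unstack(G, F)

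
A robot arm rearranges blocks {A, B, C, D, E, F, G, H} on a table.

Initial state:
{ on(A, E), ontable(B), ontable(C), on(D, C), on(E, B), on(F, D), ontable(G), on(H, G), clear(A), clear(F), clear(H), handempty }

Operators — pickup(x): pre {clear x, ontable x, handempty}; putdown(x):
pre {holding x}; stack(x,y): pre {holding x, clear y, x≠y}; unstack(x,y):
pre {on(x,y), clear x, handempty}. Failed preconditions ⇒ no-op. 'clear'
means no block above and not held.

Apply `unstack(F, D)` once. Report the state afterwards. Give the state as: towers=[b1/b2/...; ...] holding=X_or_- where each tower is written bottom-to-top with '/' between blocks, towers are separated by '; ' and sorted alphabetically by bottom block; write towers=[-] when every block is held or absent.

before: towers=[B/E/A; C/D/F; G/H] holding=-
pre[unstack(F, D)]: on(F,D) yes, clear(F) yes, handempty yes
all met → apply unstack(F, D)
after:  towers=[B/E/A; C/D; G/H] holding=F

towers=[B/E/A; C/D; G/H] holding=F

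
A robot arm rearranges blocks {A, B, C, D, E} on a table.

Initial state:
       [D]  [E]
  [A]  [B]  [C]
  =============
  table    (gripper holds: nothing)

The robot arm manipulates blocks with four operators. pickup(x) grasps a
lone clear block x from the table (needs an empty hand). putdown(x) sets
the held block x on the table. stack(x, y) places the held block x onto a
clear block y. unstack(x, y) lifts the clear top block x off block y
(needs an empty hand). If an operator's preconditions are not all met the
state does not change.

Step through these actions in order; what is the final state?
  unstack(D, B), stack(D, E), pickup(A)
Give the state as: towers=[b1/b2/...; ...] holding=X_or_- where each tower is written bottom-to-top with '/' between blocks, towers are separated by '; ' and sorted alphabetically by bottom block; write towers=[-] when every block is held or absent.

step 1 (unstack(D, B)): towers=[A; B; C/E] holding=D
step 2 (stack(D, E)): towers=[A; B; C/E/D] holding=-
step 3 (pickup(A)): towers=[B; C/E/D] holding=A

towers=[B; C/E/D] holding=A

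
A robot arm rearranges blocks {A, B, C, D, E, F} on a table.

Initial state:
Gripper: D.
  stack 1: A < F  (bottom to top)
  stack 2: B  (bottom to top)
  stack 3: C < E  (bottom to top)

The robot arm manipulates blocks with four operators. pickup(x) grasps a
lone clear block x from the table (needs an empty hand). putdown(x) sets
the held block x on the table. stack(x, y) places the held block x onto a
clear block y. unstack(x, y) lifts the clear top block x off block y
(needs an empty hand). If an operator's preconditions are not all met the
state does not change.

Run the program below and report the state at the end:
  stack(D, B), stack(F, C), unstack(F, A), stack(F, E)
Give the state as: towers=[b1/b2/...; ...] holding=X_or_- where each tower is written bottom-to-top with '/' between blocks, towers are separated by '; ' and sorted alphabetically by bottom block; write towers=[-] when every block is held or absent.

towers=[A; B/D; C/E/F] holding=-

step 1 (stack(D, B)): towers=[A/F; B/D; C/E] holding=-
step 2 (stack(F, C)) [no-op]: towers=[A/F; B/D; C/E] holding=-
step 3 (unstack(F, A)): towers=[A; B/D; C/E] holding=F
step 4 (stack(F, E)): towers=[A; B/D; C/E/F] holding=-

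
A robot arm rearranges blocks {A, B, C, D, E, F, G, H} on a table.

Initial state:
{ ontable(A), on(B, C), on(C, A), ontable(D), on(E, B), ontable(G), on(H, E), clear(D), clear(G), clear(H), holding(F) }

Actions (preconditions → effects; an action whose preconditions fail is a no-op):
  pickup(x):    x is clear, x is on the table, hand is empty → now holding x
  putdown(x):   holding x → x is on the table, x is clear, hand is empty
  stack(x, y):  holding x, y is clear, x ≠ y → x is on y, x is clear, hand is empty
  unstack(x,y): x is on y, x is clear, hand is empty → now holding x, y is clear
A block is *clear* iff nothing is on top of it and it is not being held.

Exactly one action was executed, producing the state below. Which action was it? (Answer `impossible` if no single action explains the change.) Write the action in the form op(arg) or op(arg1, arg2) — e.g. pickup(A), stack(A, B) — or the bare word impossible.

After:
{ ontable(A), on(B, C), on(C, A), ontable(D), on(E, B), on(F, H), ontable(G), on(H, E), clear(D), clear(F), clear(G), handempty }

target: towers=[A/C/B/E/H/F; D; G] holding=-
        putdown(F) → towers=[A/C/B/E/H; D; F; G] holding=-
       stack(F, G) → towers=[A/C/B/E/H; D; G/F] holding=-
       stack(F, H) → towers=[A/C/B/E/H/F; D; G] holding=-  ← match
       stack(F, D) → towers=[A/C/B/E/H; D/F; G] holding=-

stack(F, H)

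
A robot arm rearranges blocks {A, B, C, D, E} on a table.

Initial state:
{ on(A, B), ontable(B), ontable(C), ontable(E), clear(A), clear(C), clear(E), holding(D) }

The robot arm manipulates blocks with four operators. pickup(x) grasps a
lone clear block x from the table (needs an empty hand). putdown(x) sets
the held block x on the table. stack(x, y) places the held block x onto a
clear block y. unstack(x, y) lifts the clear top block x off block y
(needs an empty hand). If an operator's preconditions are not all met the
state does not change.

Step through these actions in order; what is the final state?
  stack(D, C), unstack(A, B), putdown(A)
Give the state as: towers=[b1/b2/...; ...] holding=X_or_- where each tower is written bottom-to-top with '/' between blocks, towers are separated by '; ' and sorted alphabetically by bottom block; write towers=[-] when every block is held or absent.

towers=[A; B; C/D; E] holding=-

step 1 (stack(D, C)): towers=[B/A; C/D; E] holding=-
step 2 (unstack(A, B)): towers=[B; C/D; E] holding=A
step 3 (putdown(A)): towers=[A; B; C/D; E] holding=-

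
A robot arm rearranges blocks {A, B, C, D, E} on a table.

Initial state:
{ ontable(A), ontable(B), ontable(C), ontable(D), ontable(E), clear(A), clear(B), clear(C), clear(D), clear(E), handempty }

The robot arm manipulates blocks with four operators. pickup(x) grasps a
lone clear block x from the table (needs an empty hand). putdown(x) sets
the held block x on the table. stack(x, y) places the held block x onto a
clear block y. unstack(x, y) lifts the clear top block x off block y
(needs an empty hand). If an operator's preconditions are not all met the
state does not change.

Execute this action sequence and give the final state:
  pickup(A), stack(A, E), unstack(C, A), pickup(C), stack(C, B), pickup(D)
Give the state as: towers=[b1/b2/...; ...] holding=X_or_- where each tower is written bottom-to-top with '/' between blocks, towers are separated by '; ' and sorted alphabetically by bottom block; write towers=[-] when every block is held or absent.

towers=[B/C; E/A] holding=D

step 1 (pickup(A)): towers=[B; C; D; E] holding=A
step 2 (stack(A, E)): towers=[B; C; D; E/A] holding=-
step 3 (unstack(C, A)) [no-op]: towers=[B; C; D; E/A] holding=-
step 4 (pickup(C)): towers=[B; D; E/A] holding=C
step 5 (stack(C, B)): towers=[B/C; D; E/A] holding=-
step 6 (pickup(D)): towers=[B/C; E/A] holding=D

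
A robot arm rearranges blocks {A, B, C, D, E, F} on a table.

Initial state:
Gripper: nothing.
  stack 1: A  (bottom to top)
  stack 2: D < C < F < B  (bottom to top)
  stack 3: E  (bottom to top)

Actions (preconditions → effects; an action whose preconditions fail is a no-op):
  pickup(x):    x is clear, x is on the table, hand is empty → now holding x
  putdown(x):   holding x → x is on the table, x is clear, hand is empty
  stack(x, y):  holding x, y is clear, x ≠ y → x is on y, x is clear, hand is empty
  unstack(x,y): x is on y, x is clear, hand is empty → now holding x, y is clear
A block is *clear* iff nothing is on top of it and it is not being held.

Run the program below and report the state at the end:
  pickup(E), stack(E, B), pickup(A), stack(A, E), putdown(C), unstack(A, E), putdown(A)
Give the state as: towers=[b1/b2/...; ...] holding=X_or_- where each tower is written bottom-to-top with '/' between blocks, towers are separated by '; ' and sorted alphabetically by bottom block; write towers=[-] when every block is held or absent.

step 1 (pickup(E)): towers=[A; D/C/F/B] holding=E
step 2 (stack(E, B)): towers=[A; D/C/F/B/E] holding=-
step 3 (pickup(A)): towers=[D/C/F/B/E] holding=A
step 4 (stack(A, E)): towers=[D/C/F/B/E/A] holding=-
step 5 (putdown(C)) [no-op]: towers=[D/C/F/B/E/A] holding=-
step 6 (unstack(A, E)): towers=[D/C/F/B/E] holding=A
step 7 (putdown(A)): towers=[A; D/C/F/B/E] holding=-

towers=[A; D/C/F/B/E] holding=-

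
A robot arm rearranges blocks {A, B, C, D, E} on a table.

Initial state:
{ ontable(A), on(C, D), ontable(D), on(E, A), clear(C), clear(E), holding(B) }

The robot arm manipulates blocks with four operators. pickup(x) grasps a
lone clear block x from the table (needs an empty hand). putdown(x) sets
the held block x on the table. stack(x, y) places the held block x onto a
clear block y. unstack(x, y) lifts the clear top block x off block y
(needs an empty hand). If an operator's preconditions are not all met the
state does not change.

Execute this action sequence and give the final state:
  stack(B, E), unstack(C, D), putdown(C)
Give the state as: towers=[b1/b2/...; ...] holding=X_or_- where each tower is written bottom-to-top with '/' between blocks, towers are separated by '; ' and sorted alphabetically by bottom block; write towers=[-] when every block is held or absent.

step 1 (stack(B, E)): towers=[A/E/B; D/C] holding=-
step 2 (unstack(C, D)): towers=[A/E/B; D] holding=C
step 3 (putdown(C)): towers=[A/E/B; C; D] holding=-

towers=[A/E/B; C; D] holding=-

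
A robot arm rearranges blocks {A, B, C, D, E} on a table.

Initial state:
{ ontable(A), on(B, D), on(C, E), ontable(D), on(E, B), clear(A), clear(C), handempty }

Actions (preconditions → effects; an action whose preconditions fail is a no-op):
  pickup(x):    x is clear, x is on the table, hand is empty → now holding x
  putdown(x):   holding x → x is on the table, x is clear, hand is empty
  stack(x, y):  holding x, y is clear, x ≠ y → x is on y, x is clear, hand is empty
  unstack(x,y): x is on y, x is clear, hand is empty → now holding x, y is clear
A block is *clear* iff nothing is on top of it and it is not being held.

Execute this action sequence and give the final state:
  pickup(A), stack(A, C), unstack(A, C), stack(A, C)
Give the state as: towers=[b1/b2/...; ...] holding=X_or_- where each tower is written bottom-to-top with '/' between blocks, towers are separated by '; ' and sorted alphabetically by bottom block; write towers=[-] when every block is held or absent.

step 1 (pickup(A)): towers=[D/B/E/C] holding=A
step 2 (stack(A, C)): towers=[D/B/E/C/A] holding=-
step 3 (unstack(A, C)): towers=[D/B/E/C] holding=A
step 4 (stack(A, C)): towers=[D/B/E/C/A] holding=-

towers=[D/B/E/C/A] holding=-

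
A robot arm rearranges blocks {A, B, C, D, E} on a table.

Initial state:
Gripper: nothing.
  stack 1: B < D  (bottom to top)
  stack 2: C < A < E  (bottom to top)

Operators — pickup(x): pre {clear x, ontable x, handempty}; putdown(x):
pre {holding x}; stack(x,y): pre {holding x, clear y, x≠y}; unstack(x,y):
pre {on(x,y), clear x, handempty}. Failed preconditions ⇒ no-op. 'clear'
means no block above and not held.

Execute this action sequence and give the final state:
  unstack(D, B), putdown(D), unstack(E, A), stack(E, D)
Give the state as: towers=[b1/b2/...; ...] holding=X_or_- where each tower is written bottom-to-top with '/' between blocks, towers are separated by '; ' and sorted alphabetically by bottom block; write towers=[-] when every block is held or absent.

towers=[B; C/A; D/E] holding=-

step 1 (unstack(D, B)): towers=[B; C/A/E] holding=D
step 2 (putdown(D)): towers=[B; C/A/E; D] holding=-
step 3 (unstack(E, A)): towers=[B; C/A; D] holding=E
step 4 (stack(E, D)): towers=[B; C/A; D/E] holding=-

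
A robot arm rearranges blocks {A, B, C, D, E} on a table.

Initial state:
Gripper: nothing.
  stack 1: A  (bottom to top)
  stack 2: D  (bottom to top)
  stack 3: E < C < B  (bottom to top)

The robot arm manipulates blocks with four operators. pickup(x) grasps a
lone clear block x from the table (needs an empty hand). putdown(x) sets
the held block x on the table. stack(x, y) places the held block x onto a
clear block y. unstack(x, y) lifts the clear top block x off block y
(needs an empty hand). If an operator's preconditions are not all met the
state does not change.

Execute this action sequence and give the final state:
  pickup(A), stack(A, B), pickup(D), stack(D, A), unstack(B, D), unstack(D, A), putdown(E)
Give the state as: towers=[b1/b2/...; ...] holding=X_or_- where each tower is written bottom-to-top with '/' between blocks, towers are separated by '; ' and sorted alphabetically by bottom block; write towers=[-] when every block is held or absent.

step 1 (pickup(A)): towers=[D; E/C/B] holding=A
step 2 (stack(A, B)): towers=[D; E/C/B/A] holding=-
step 3 (pickup(D)): towers=[E/C/B/A] holding=D
step 4 (stack(D, A)): towers=[E/C/B/A/D] holding=-
step 5 (unstack(B, D)) [no-op]: towers=[E/C/B/A/D] holding=-
step 6 (unstack(D, A)): towers=[E/C/B/A] holding=D
step 7 (putdown(E)) [no-op]: towers=[E/C/B/A] holding=D

towers=[E/C/B/A] holding=D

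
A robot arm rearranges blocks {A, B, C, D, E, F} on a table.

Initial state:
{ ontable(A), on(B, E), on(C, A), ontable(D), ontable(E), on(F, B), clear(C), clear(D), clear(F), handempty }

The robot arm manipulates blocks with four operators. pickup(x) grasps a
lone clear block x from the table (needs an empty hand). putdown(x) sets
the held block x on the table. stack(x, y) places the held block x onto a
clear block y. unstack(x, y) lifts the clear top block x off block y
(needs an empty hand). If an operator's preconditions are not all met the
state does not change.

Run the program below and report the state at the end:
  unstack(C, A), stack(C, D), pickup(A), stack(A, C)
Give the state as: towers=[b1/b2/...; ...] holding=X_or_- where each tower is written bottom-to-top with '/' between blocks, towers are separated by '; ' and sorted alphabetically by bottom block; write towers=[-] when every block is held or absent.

towers=[D/C/A; E/B/F] holding=-

step 1 (unstack(C, A)): towers=[A; D; E/B/F] holding=C
step 2 (stack(C, D)): towers=[A; D/C; E/B/F] holding=-
step 3 (pickup(A)): towers=[D/C; E/B/F] holding=A
step 4 (stack(A, C)): towers=[D/C/A; E/B/F] holding=-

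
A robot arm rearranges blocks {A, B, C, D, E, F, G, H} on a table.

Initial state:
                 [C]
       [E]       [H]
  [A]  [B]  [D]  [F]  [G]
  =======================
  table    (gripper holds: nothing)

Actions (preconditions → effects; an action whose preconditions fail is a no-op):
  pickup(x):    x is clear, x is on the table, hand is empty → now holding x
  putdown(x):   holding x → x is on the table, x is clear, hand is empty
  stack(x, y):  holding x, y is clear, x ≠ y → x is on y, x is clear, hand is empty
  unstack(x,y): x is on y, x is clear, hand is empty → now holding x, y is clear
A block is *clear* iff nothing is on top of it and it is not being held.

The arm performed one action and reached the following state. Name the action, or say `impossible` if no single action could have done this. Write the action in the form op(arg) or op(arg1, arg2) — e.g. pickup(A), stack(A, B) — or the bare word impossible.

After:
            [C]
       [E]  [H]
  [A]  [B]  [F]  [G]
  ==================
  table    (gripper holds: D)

pickup(D)

target: towers=[A; B/E; F/H/C; G] holding=D
         pickup(G) → towers=[A; B/E; D; F/H/C] holding=G
         pickup(A) → towers=[B/E; D; F/H/C; G] holding=A
     unstack(E, B) → towers=[A; B; D; F/H/C; G] holding=E
         pickup(D) → towers=[A; B/E; F/H/C; G] holding=D  ← match
     unstack(C, H) → towers=[A; B/E; D; F/H; G] holding=C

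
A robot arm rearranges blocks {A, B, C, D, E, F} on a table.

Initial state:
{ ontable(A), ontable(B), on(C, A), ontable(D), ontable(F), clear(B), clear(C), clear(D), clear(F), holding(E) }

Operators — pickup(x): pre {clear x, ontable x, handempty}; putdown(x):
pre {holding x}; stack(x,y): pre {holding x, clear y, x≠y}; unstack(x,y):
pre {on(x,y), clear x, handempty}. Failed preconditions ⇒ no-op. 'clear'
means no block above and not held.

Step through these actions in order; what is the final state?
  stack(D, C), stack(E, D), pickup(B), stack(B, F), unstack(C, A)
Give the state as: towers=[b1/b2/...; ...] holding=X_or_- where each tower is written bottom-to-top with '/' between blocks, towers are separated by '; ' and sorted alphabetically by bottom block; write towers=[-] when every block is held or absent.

towers=[A; D/E; F/B] holding=C

step 1 (stack(D, C)) [no-op]: towers=[A/C; B; D; F] holding=E
step 2 (stack(E, D)): towers=[A/C; B; D/E; F] holding=-
step 3 (pickup(B)): towers=[A/C; D/E; F] holding=B
step 4 (stack(B, F)): towers=[A/C; D/E; F/B] holding=-
step 5 (unstack(C, A)): towers=[A; D/E; F/B] holding=C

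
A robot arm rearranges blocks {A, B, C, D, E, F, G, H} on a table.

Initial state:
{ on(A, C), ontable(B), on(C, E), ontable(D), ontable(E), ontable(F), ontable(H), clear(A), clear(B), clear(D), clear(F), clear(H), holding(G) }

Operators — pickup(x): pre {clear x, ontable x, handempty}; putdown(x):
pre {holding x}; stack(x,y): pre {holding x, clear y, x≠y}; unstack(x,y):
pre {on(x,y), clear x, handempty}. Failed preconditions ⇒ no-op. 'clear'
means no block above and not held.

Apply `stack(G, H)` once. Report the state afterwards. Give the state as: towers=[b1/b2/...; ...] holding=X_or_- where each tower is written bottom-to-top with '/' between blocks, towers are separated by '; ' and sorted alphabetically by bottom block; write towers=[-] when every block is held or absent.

before: towers=[B; D; E/C/A; F; H] holding=G
pre[stack(G, H)]: holding(G) yes, clear(H) yes, G≠H yes
all met → apply stack(G, H)
after:  towers=[B; D; E/C/A; F; H/G] holding=-

towers=[B; D; E/C/A; F; H/G] holding=-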